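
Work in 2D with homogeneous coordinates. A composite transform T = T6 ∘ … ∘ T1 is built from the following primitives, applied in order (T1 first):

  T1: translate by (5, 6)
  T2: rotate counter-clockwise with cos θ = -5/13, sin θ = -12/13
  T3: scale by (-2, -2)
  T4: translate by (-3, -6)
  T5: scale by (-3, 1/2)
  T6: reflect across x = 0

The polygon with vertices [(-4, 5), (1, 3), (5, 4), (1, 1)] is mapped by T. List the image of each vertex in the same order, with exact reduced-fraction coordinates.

image vertices: (-879/13, 28/13), (-45, 6), (-537/13, 131/13), (-441/13, 68/13)

T1 translate by (5, 6): (-4, 5) → (1, 11); (1, 3) → (6, 9); (5, 4) → (10, 10); (1, 1) → (6, 7)
T2 rotate counter-clockwise with cos θ = -5/13, sin θ = -12/13: (1, 11) → (127/13, -67/13); (6, 9) → (6, -9); (10, 10) → (70/13, -170/13); (6, 7) → (54/13, -107/13)
T3 scale by (-2, -2): (127/13, -67/13) → (-254/13, 134/13); (6, -9) → (-12, 18); (70/13, -170/13) → (-140/13, 340/13); (54/13, -107/13) → (-108/13, 214/13)
T4 translate by (-3, -6): (-254/13, 134/13) → (-293/13, 56/13); (-12, 18) → (-15, 12); (-140/13, 340/13) → (-179/13, 262/13); (-108/13, 214/13) → (-147/13, 136/13)
T5 scale by (-3, 1/2): (-293/13, 56/13) → (879/13, 28/13); (-15, 12) → (45, 6); (-179/13, 262/13) → (537/13, 131/13); (-147/13, 136/13) → (441/13, 68/13)
T6 reflect across x = 0: (879/13, 28/13) → (-879/13, 28/13); (45, 6) → (-45, 6); (537/13, 131/13) → (-537/13, 131/13); (441/13, 68/13) → (-441/13, 68/13)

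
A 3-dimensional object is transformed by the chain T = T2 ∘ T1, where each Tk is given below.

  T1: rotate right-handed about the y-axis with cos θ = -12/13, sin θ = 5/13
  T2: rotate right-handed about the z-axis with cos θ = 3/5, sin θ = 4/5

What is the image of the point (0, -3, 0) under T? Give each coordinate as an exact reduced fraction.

T(p) = (12/5, -9/5, 0)

T1 rotate right-handed about the y-axis with cos θ = -12/13, sin θ = 5/13: (0, -3, 0) → (0, -3, 0)
T2 rotate right-handed about the z-axis with cos θ = 3/5, sin θ = 4/5: (0, -3, 0) → (12/5, -9/5, 0)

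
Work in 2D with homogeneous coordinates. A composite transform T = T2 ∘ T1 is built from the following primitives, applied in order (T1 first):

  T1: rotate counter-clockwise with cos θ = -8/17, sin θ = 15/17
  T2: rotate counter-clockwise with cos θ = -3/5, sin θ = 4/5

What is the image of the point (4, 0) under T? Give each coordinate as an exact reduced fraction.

T(p) = (-144/85, -308/85)

T1 rotate counter-clockwise with cos θ = -8/17, sin θ = 15/17: (4, 0) → (-32/17, 60/17)
T2 rotate counter-clockwise with cos θ = -3/5, sin θ = 4/5: (-32/17, 60/17) → (-144/85, -308/85)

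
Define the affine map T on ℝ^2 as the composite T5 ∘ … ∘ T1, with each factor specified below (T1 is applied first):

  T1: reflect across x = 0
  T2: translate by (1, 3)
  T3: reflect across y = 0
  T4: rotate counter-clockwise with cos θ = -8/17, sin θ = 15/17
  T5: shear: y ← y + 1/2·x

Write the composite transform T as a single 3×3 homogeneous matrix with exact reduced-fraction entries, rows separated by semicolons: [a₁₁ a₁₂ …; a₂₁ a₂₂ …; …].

T = [8/17 15/17 37/17; -11/17 31/34 115/34; 0 0 1]

T1 = [-1 0 0; 0 1 0; 0 0 1]
T2·T1 = [-1 0 1; 0 1 3; 0 0 1]
T3·…·T1 = [-1 0 1; 0 -1 -3; 0 0 1]
T4·…·T1 = [8/17 15/17 37/17; -15/17 8/17 39/17; 0 0 1]
T5·…·T1 = [8/17 15/17 37/17; -11/17 31/34 115/34; 0 0 1]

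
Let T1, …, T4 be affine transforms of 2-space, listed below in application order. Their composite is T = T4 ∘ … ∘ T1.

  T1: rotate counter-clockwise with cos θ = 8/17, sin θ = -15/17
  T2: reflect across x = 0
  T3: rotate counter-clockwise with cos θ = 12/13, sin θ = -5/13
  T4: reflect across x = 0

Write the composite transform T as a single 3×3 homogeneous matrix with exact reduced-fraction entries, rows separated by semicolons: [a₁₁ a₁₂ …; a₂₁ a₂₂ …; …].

T = [171/221 140/221 0; -140/221 171/221 0; 0 0 1]

T1 = [8/17 15/17 0; -15/17 8/17 0; 0 0 1]
T2·T1 = [-8/17 -15/17 0; -15/17 8/17 0; 0 0 1]
T3·…·T1 = [-171/221 -140/221 0; -140/221 171/221 0; 0 0 1]
T4·…·T1 = [171/221 140/221 0; -140/221 171/221 0; 0 0 1]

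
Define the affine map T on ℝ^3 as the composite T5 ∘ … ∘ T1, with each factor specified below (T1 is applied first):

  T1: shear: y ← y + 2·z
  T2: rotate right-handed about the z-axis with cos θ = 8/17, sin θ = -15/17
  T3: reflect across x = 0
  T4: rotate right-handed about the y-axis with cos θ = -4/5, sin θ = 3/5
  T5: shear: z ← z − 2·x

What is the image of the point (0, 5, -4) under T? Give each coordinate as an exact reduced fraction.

T1 shear: y ← y + 2·z: (0, 5, -4) → (0, -3, -4)
T2 rotate right-handed about the z-axis with cos θ = 8/17, sin θ = -15/17: (0, -3, -4) → (-45/17, -24/17, -4)
T3 reflect across x = 0: (-45/17, -24/17, -4) → (45/17, -24/17, -4)
T4 rotate right-handed about the y-axis with cos θ = -4/5, sin θ = 3/5: (45/17, -24/17, -4) → (-384/85, -24/17, 137/85)
T5 shear: z ← z − 2·x: (-384/85, -24/17, 137/85) → (-384/85, -24/17, 181/17)

T(p) = (-384/85, -24/17, 181/17)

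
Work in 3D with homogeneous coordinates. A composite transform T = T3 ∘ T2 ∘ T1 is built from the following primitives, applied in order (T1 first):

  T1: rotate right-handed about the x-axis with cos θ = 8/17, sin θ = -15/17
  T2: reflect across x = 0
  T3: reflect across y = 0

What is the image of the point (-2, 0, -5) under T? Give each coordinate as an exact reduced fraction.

T1 rotate right-handed about the x-axis with cos θ = 8/17, sin θ = -15/17: (-2, 0, -5) → (-2, -75/17, -40/17)
T2 reflect across x = 0: (-2, -75/17, -40/17) → (2, -75/17, -40/17)
T3 reflect across y = 0: (2, -75/17, -40/17) → (2, 75/17, -40/17)

T(p) = (2, 75/17, -40/17)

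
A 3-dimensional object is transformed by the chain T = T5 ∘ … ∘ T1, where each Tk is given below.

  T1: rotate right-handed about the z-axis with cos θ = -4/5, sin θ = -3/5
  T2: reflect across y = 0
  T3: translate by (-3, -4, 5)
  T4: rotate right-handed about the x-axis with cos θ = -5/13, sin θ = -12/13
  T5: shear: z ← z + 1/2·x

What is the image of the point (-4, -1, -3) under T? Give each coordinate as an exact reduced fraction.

T(p) = (-2/5, 60/13, 369/65)

T1 rotate right-handed about the z-axis with cos θ = -4/5, sin θ = -3/5: (-4, -1, -3) → (13/5, 16/5, -3)
T2 reflect across y = 0: (13/5, 16/5, -3) → (13/5, -16/5, -3)
T3 translate by (-3, -4, 5): (13/5, -16/5, -3) → (-2/5, -36/5, 2)
T4 rotate right-handed about the x-axis with cos θ = -5/13, sin θ = -12/13: (-2/5, -36/5, 2) → (-2/5, 60/13, 382/65)
T5 shear: z ← z + 1/2·x: (-2/5, 60/13, 382/65) → (-2/5, 60/13, 369/65)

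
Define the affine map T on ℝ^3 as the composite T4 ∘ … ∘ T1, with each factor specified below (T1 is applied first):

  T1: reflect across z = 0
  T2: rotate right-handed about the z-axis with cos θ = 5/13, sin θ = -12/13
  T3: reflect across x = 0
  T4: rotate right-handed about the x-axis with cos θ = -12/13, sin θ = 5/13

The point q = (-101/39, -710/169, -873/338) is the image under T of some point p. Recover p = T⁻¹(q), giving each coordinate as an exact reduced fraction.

p = (-5/3, 7/2, -4)

T1 = [1 0 0 0; 0 1 0 0; 0 0 -1 0; 0 0 0 1]
T2·T1 = [5/13 12/13 0 0; -12/13 5/13 0 0; 0 0 -1 0; 0 0 0 1]
T3·…·T1 = [-5/13 -12/13 0 0; -12/13 5/13 0 0; 0 0 -1 0; 0 0 0 1]
T4·…·T1 = [-5/13 -12/13 0 0; 144/169 -60/169 5/13 0; -60/169 25/169 12/13 0; 0 0 0 1]
det M = 1; M⁻¹ = [-5/13 144/169 -60/169 0; -12/13 -60/169 25/169 0; 0 5/13 12/13 0; 0 0 0 1]
M⁻¹ · (-101/39, -710/169, -873/338)ᵀ = (-5/3, 7/2, -4)ᵀ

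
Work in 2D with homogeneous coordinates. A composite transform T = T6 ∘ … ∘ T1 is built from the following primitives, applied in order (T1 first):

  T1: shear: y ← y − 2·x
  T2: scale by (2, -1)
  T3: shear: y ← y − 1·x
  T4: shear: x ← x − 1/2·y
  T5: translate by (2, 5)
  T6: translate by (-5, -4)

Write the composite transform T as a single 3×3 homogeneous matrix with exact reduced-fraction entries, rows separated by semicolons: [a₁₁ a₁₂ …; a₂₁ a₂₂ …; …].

T1 = [1 0 0; -2 1 0; 0 0 1]
T2·T1 = [2 0 0; 2 -1 0; 0 0 1]
T3·…·T1 = [2 0 0; 0 -1 0; 0 0 1]
T4·…·T1 = [2 1/2 0; 0 -1 0; 0 0 1]
T5·…·T1 = [2 1/2 2; 0 -1 5; 0 0 1]
T6·…·T1 = [2 1/2 -3; 0 -1 1; 0 0 1]

T = [2 1/2 -3; 0 -1 1; 0 0 1]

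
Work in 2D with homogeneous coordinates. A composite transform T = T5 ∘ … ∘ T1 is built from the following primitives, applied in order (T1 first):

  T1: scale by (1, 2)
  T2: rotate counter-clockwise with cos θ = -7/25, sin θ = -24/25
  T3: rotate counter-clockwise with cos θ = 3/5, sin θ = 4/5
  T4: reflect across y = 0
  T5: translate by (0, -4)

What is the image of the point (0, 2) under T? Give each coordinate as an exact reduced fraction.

T1 scale by (1, 2): (0, 2) → (0, 4)
T2 rotate counter-clockwise with cos θ = -7/25, sin θ = -24/25: (0, 4) → (96/25, -28/25)
T3 rotate counter-clockwise with cos θ = 3/5, sin θ = 4/5: (96/25, -28/25) → (16/5, 12/5)
T4 reflect across y = 0: (16/5, 12/5) → (16/5, -12/5)
T5 translate by (0, -4): (16/5, -12/5) → (16/5, -32/5)

T(p) = (16/5, -32/5)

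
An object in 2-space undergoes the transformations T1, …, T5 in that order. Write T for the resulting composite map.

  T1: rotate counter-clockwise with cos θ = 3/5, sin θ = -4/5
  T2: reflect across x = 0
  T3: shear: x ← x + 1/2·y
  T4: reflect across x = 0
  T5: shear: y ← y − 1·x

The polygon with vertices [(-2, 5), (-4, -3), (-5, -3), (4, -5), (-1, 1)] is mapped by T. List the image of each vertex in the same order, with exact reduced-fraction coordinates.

T1 rotate counter-clockwise with cos θ = 3/5, sin θ = -4/5: (-2, 5) → (14/5, 23/5); (-4, -3) → (-24/5, 7/5); (-5, -3) → (-27/5, 11/5); (4, -5) → (-8/5, -31/5); (-1, 1) → (1/5, 7/5)
T2 reflect across x = 0: (14/5, 23/5) → (-14/5, 23/5); (-24/5, 7/5) → (24/5, 7/5); (-27/5, 11/5) → (27/5, 11/5); (-8/5, -31/5) → (8/5, -31/5); (1/5, 7/5) → (-1/5, 7/5)
T3 shear: x ← x + 1/2·y: (-14/5, 23/5) → (-1/2, 23/5); (24/5, 7/5) → (11/2, 7/5); (27/5, 11/5) → (13/2, 11/5); (8/5, -31/5) → (-3/2, -31/5); (-1/5, 7/5) → (1/2, 7/5)
T4 reflect across x = 0: (-1/2, 23/5) → (1/2, 23/5); (11/2, 7/5) → (-11/2, 7/5); (13/2, 11/5) → (-13/2, 11/5); (-3/2, -31/5) → (3/2, -31/5); (1/2, 7/5) → (-1/2, 7/5)
T5 shear: y ← y − 1·x: (1/2, 23/5) → (1/2, 41/10); (-11/2, 7/5) → (-11/2, 69/10); (-13/2, 11/5) → (-13/2, 87/10); (3/2, -31/5) → (3/2, -77/10); (-1/2, 7/5) → (-1/2, 19/10)

image vertices: (1/2, 41/10), (-11/2, 69/10), (-13/2, 87/10), (3/2, -77/10), (-1/2, 19/10)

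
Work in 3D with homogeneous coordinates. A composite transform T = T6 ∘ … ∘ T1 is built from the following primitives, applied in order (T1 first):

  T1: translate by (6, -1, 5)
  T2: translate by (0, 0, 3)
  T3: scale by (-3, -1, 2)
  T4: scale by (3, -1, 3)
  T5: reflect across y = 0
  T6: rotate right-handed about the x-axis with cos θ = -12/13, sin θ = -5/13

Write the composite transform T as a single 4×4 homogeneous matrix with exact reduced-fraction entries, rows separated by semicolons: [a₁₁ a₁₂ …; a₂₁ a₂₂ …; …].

T = [-9 0 0 -54; 0 12/13 30/13 228/13; 0 5/13 -72/13 -581/13; 0 0 0 1]

T1 = [1 0 0 6; 0 1 0 -1; 0 0 1 5; 0 0 0 1]
T2·T1 = [1 0 0 6; 0 1 0 -1; 0 0 1 8; 0 0 0 1]
T3·…·T1 = [-3 0 0 -18; 0 -1 0 1; 0 0 2 16; 0 0 0 1]
T4·…·T1 = [-9 0 0 -54; 0 1 0 -1; 0 0 6 48; 0 0 0 1]
T5·…·T1 = [-9 0 0 -54; 0 -1 0 1; 0 0 6 48; 0 0 0 1]
T6·…·T1 = [-9 0 0 -54; 0 12/13 30/13 228/13; 0 5/13 -72/13 -581/13; 0 0 0 1]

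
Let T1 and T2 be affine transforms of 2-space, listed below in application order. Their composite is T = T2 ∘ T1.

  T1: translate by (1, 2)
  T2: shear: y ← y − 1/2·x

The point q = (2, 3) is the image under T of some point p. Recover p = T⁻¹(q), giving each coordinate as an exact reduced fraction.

T1 = [1 0 1; 0 1 2; 0 0 1]
T2·T1 = [1 0 1; -1/2 1 3/2; 0 0 1]
det M = 1; M⁻¹ = [1 0 -1; 1/2 1 -2; 0 0 1]
M⁻¹ · (2, 3)ᵀ = (1, 2)ᵀ

p = (1, 2)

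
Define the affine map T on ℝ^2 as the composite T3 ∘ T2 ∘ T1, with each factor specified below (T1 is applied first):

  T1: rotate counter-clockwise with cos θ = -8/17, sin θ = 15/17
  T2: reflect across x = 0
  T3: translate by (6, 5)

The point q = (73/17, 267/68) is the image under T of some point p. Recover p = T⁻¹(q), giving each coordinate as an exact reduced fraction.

T1 = [-8/17 -15/17 0; 15/17 -8/17 0; 0 0 1]
T2·T1 = [8/17 15/17 0; 15/17 -8/17 0; 0 0 1]
T3·…·T1 = [8/17 15/17 6; 15/17 -8/17 5; 0 0 1]
det M = -1; M⁻¹ = [8/17 15/17 -123/17; 15/17 -8/17 -50/17; 0 0 1]
M⁻¹ · (73/17, 267/68)ᵀ = (-7/4, -1)ᵀ

p = (-7/4, -1)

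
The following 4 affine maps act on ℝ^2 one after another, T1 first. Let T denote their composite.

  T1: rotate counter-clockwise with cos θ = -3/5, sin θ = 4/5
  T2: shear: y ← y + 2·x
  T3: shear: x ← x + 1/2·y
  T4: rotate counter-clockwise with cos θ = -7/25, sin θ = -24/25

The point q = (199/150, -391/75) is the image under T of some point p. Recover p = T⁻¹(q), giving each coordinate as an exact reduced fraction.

T1 = [-3/5 -4/5 0; 4/5 -3/5 0; 0 0 1]
T2·T1 = [-3/5 -4/5 0; -2/5 -11/5 0; 0 0 1]
T3·…·T1 = [-4/5 -19/10 0; -2/5 -11/5 0; 0 0 1]
T4·…·T1 = [-4/25 -79/50 0; 22/25 61/25 0; 0 0 1]
det M = 1; M⁻¹ = [61/25 79/50 0; -22/25 -4/25 0; 0 0 1]
M⁻¹ · (199/150, -391/75)ᵀ = (-5, -1/3)ᵀ

p = (-5, -1/3)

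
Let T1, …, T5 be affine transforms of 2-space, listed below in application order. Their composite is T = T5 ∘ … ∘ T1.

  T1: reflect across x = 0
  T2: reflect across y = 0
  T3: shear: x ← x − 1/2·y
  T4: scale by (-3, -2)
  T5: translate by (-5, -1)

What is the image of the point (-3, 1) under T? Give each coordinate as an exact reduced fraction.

T1 reflect across x = 0: (-3, 1) → (3, 1)
T2 reflect across y = 0: (3, 1) → (3, -1)
T3 shear: x ← x − 1/2·y: (3, -1) → (7/2, -1)
T4 scale by (-3, -2): (7/2, -1) → (-21/2, 2)
T5 translate by (-5, -1): (-21/2, 2) → (-31/2, 1)

T(p) = (-31/2, 1)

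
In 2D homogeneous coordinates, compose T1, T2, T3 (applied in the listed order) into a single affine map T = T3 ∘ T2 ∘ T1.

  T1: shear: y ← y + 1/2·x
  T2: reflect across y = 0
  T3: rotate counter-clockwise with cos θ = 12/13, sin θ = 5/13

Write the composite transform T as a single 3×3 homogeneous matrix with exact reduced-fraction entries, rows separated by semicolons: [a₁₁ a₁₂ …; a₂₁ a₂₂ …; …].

T1 = [1 0 0; 1/2 1 0; 0 0 1]
T2·T1 = [1 0 0; -1/2 -1 0; 0 0 1]
T3·…·T1 = [29/26 5/13 0; -1/13 -12/13 0; 0 0 1]

T = [29/26 5/13 0; -1/13 -12/13 0; 0 0 1]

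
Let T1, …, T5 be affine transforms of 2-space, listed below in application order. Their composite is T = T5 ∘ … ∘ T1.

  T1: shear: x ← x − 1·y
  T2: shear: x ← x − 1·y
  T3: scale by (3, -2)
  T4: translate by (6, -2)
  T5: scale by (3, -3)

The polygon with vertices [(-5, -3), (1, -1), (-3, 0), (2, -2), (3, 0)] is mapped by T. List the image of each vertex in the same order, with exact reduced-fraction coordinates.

image vertices: (27, -12), (45, 0), (-9, 6), (72, -6), (45, 6)

T1 shear: x ← x − 1·y: (-5, -3) → (-2, -3); (1, -1) → (2, -1); (-3, 0) → (-3, 0); (2, -2) → (4, -2); (3, 0) → (3, 0)
T2 shear: x ← x − 1·y: (-2, -3) → (1, -3); (2, -1) → (3, -1); (-3, 0) → (-3, 0); (4, -2) → (6, -2); (3, 0) → (3, 0)
T3 scale by (3, -2): (1, -3) → (3, 6); (3, -1) → (9, 2); (-3, 0) → (-9, 0); (6, -2) → (18, 4); (3, 0) → (9, 0)
T4 translate by (6, -2): (3, 6) → (9, 4); (9, 2) → (15, 0); (-9, 0) → (-3, -2); (18, 4) → (24, 2); (9, 0) → (15, -2)
T5 scale by (3, -3): (9, 4) → (27, -12); (15, 0) → (45, 0); (-3, -2) → (-9, 6); (24, 2) → (72, -6); (15, -2) → (45, 6)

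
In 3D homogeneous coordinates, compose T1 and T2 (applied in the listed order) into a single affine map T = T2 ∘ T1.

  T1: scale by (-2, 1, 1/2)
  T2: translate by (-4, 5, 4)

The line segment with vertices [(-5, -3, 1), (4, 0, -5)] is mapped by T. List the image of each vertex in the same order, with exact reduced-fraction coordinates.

T1 scale by (-2, 1, 1/2): (-5, -3, 1) → (10, -3, 1/2); (4, 0, -5) → (-8, 0, -5/2)
T2 translate by (-4, 5, 4): (10, -3, 1/2) → (6, 2, 9/2); (-8, 0, -5/2) → (-12, 5, 3/2)

image vertices: (6, 2, 9/2), (-12, 5, 3/2)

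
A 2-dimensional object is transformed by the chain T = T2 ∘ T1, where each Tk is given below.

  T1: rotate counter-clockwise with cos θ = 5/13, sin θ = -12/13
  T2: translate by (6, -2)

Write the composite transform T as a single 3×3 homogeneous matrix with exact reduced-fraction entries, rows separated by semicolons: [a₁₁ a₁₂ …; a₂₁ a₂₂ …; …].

T = [5/13 12/13 6; -12/13 5/13 -2; 0 0 1]

T1 = [5/13 12/13 0; -12/13 5/13 0; 0 0 1]
T2·T1 = [5/13 12/13 6; -12/13 5/13 -2; 0 0 1]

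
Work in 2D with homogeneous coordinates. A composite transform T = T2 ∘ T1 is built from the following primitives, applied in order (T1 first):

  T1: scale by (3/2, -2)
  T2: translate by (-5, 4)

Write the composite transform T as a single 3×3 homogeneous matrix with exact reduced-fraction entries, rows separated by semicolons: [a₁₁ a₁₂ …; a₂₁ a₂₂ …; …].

T = [3/2 0 -5; 0 -2 4; 0 0 1]

T1 = [3/2 0 0; 0 -2 0; 0 0 1]
T2·T1 = [3/2 0 -5; 0 -2 4; 0 0 1]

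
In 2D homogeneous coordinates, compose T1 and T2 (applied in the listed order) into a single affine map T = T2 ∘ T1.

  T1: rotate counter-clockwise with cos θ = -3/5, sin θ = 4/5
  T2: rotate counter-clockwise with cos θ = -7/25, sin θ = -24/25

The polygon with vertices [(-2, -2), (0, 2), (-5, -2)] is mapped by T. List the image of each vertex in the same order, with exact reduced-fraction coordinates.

T1 rotate counter-clockwise with cos θ = -3/5, sin θ = 4/5: (-2, -2) → (14/5, -2/5); (0, 2) → (-8/5, -6/5); (-5, -2) → (23/5, -14/5)
T2 rotate counter-clockwise with cos θ = -7/25, sin θ = -24/25: (14/5, -2/5) → (-146/125, -322/125); (-8/5, -6/5) → (-88/125, 234/125); (23/5, -14/5) → (-497/125, -454/125)

image vertices: (-146/125, -322/125), (-88/125, 234/125), (-497/125, -454/125)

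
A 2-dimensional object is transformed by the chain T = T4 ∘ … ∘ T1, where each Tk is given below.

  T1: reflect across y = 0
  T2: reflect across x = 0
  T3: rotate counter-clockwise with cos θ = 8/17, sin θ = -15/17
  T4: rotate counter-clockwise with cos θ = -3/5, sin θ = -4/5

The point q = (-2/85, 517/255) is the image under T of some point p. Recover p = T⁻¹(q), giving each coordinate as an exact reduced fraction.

T1 = [1 0 0; 0 -1 0; 0 0 1]
T2·T1 = [-1 0 0; 0 -1 0; 0 0 1]
T3·…·T1 = [-8/17 -15/17 0; 15/17 -8/17 0; 0 0 1]
T4·…·T1 = [84/85 13/85 0; -13/85 84/85 0; 0 0 1]
det M = 1; M⁻¹ = [84/85 -13/85 0; 13/85 84/85 0; 0 0 1]
M⁻¹ · (-2/85, 517/255)ᵀ = (-1/3, 2)ᵀ

p = (-1/3, 2)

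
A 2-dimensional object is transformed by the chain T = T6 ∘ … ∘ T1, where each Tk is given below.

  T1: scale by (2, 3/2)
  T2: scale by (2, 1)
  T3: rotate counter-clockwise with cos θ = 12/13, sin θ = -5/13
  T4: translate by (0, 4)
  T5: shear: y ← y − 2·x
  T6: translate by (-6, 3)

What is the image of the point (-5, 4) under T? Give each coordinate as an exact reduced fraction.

T(p) = (-288/13, 683/13)

T1 scale by (2, 3/2): (-5, 4) → (-10, 6)
T2 scale by (2, 1): (-10, 6) → (-20, 6)
T3 rotate counter-clockwise with cos θ = 12/13, sin θ = -5/13: (-20, 6) → (-210/13, 172/13)
T4 translate by (0, 4): (-210/13, 172/13) → (-210/13, 224/13)
T5 shear: y ← y − 2·x: (-210/13, 224/13) → (-210/13, 644/13)
T6 translate by (-6, 3): (-210/13, 644/13) → (-288/13, 683/13)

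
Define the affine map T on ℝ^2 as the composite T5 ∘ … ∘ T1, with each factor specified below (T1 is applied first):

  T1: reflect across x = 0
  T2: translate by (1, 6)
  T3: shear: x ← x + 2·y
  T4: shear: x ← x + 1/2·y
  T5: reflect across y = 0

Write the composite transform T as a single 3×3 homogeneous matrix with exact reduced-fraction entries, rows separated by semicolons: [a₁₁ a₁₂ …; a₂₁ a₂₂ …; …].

T1 = [-1 0 0; 0 1 0; 0 0 1]
T2·T1 = [-1 0 1; 0 1 6; 0 0 1]
T3·…·T1 = [-1 2 13; 0 1 6; 0 0 1]
T4·…·T1 = [-1 5/2 16; 0 1 6; 0 0 1]
T5·…·T1 = [-1 5/2 16; 0 -1 -6; 0 0 1]

T = [-1 5/2 16; 0 -1 -6; 0 0 1]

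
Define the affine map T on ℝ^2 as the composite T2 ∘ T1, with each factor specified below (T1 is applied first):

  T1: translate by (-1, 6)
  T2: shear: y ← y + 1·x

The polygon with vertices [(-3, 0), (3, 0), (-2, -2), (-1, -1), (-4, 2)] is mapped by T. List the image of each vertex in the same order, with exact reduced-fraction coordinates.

image vertices: (-4, 2), (2, 8), (-3, 1), (-2, 3), (-5, 3)

T1 translate by (-1, 6): (-3, 0) → (-4, 6); (3, 0) → (2, 6); (-2, -2) → (-3, 4); (-1, -1) → (-2, 5); (-4, 2) → (-5, 8)
T2 shear: y ← y + 1·x: (-4, 6) → (-4, 2); (2, 6) → (2, 8); (-3, 4) → (-3, 1); (-2, 5) → (-2, 3); (-5, 8) → (-5, 3)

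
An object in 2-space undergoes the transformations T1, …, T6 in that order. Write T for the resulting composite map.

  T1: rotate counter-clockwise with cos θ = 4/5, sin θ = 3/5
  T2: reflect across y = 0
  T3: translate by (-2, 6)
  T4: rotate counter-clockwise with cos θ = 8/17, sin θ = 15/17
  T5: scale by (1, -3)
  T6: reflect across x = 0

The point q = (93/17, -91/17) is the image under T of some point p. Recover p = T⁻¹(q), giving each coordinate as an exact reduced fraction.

p = (1, -1/3)

T1 = [4/5 -3/5 0; 3/5 4/5 0; 0 0 1]
T2·T1 = [4/5 -3/5 0; -3/5 -4/5 0; 0 0 1]
T3·…·T1 = [4/5 -3/5 -2; -3/5 -4/5 6; 0 0 1]
T4·…·T1 = [77/85 36/85 -106/17; 36/85 -77/85 18/17; 0 0 1]
T5·…·T1 = [77/85 36/85 -106/17; -108/85 231/85 -54/17; 0 0 1]
T6·…·T1 = [-77/85 -36/85 106/17; -108/85 231/85 -54/17; 0 0 1]
det M = -3; M⁻¹ = [-77/85 -12/85 26/5; -36/85 77/255 18/5; 0 0 1]
M⁻¹ · (93/17, -91/17)ᵀ = (1, -1/3)ᵀ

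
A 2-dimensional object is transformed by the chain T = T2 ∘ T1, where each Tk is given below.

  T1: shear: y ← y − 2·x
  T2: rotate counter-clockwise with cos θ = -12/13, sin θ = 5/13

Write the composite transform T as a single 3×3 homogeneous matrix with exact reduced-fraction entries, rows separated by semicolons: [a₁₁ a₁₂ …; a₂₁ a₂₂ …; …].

T1 = [1 0 0; -2 1 0; 0 0 1]
T2·T1 = [-2/13 -5/13 0; 29/13 -12/13 0; 0 0 1]

T = [-2/13 -5/13 0; 29/13 -12/13 0; 0 0 1]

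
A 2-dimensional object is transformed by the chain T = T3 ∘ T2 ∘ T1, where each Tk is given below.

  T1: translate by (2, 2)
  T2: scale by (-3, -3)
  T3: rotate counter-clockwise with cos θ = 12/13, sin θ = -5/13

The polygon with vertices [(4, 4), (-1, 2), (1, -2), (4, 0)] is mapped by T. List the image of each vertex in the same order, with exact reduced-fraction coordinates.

T1 translate by (2, 2): (4, 4) → (6, 6); (-1, 2) → (1, 4); (1, -2) → (3, 0); (4, 0) → (6, 2)
T2 scale by (-3, -3): (6, 6) → (-18, -18); (1, 4) → (-3, -12); (3, 0) → (-9, 0); (6, 2) → (-18, -6)
T3 rotate counter-clockwise with cos θ = 12/13, sin θ = -5/13: (-18, -18) → (-306/13, -126/13); (-3, -12) → (-96/13, -129/13); (-9, 0) → (-108/13, 45/13); (-18, -6) → (-246/13, 18/13)

image vertices: (-306/13, -126/13), (-96/13, -129/13), (-108/13, 45/13), (-246/13, 18/13)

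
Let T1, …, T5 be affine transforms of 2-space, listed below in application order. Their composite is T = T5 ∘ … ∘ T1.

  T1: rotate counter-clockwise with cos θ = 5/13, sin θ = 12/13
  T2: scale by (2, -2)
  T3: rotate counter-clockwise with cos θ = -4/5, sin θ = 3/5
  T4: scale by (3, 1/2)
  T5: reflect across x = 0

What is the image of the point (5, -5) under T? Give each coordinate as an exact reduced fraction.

T(p) = (282/13, 79/13)

T1 rotate counter-clockwise with cos θ = 5/13, sin θ = 12/13: (5, -5) → (85/13, 35/13)
T2 scale by (2, -2): (85/13, 35/13) → (170/13, -70/13)
T3 rotate counter-clockwise with cos θ = -4/5, sin θ = 3/5: (170/13, -70/13) → (-94/13, 158/13)
T4 scale by (3, 1/2): (-94/13, 158/13) → (-282/13, 79/13)
T5 reflect across x = 0: (-282/13, 79/13) → (282/13, 79/13)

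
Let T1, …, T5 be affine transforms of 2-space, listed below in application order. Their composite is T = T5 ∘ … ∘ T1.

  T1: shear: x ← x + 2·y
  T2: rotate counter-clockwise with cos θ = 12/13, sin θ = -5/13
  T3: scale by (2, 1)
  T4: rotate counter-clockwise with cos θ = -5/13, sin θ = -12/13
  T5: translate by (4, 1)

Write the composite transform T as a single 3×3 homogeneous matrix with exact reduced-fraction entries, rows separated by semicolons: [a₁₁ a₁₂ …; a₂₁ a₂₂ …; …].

T1 = [1 2 0; 0 1 0; 0 0 1]
T2·T1 = [12/13 29/13 0; -5/13 2/13 0; 0 0 1]
T3·…·T1 = [24/13 58/13 0; -5/13 2/13 0; 0 0 1]
T4·…·T1 = [-180/169 -266/169 0; -263/169 -706/169 0; 0 0 1]
T5·…·T1 = [-180/169 -266/169 4; -263/169 -706/169 1; 0 0 1]

T = [-180/169 -266/169 4; -263/169 -706/169 1; 0 0 1]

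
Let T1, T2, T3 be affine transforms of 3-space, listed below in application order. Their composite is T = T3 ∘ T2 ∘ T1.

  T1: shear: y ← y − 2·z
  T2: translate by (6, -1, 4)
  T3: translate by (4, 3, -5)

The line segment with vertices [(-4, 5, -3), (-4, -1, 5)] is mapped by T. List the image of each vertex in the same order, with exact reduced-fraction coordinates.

T1 shear: y ← y − 2·z: (-4, 5, -3) → (-4, 11, -3); (-4, -1, 5) → (-4, -11, 5)
T2 translate by (6, -1, 4): (-4, 11, -3) → (2, 10, 1); (-4, -11, 5) → (2, -12, 9)
T3 translate by (4, 3, -5): (2, 10, 1) → (6, 13, -4); (2, -12, 9) → (6, -9, 4)

image vertices: (6, 13, -4), (6, -9, 4)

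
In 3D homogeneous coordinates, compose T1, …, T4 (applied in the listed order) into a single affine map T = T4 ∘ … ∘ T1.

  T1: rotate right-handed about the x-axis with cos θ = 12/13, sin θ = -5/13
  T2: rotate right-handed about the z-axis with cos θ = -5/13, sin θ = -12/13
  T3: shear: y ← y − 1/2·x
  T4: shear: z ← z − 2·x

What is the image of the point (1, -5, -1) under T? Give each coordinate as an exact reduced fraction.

T1 rotate right-handed about the x-axis with cos θ = 12/13, sin θ = -5/13: (1, -5, -1) → (1, -5, 1)
T2 rotate right-handed about the z-axis with cos θ = -5/13, sin θ = -12/13: (1, -5, 1) → (-5, 1, 1)
T3 shear: y ← y − 1/2·x: (-5, 1, 1) → (-5, 7/2, 1)
T4 shear: z ← z − 2·x: (-5, 7/2, 1) → (-5, 7/2, 11)

T(p) = (-5, 7/2, 11)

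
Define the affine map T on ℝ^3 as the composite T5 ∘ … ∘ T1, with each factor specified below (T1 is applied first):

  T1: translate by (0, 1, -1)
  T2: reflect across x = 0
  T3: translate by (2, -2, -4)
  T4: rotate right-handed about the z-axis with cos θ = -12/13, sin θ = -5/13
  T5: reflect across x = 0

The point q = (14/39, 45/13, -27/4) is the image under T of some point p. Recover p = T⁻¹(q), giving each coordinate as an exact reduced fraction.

T1 = [1 0 0 0; 0 1 0 1; 0 0 1 -1; 0 0 0 1]
T2·T1 = [-1 0 0 0; 0 1 0 1; 0 0 1 -1; 0 0 0 1]
T3·…·T1 = [-1 0 0 2; 0 1 0 -1; 0 0 1 -5; 0 0 0 1]
T4·…·T1 = [12/13 5/13 0 -29/13; 5/13 -12/13 0 2/13; 0 0 1 -5; 0 0 0 1]
T5·…·T1 = [-12/13 -5/13 0 29/13; 5/13 -12/13 0 2/13; 0 0 1 -5; 0 0 0 1]
det M = 1; M⁻¹ = [-12/13 5/13 0 2; -5/13 -12/13 0 1; 0 0 1 5; 0 0 0 1]
M⁻¹ · (14/39, 45/13, -27/4)ᵀ = (3, -7/3, -7/4)ᵀ

p = (3, -7/3, -7/4)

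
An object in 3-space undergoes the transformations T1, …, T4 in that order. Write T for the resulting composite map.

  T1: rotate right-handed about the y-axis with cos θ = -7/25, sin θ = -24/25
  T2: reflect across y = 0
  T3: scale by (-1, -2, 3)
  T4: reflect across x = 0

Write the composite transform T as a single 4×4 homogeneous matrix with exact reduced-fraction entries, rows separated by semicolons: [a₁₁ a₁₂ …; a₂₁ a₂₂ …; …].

T = [-7/25 0 -24/25 0; 0 2 0 0; 72/25 0 -21/25 0; 0 0 0 1]

T1 = [-7/25 0 -24/25 0; 0 1 0 0; 24/25 0 -7/25 0; 0 0 0 1]
T2·T1 = [-7/25 0 -24/25 0; 0 -1 0 0; 24/25 0 -7/25 0; 0 0 0 1]
T3·…·T1 = [7/25 0 24/25 0; 0 2 0 0; 72/25 0 -21/25 0; 0 0 0 1]
T4·…·T1 = [-7/25 0 -24/25 0; 0 2 0 0; 72/25 0 -21/25 0; 0 0 0 1]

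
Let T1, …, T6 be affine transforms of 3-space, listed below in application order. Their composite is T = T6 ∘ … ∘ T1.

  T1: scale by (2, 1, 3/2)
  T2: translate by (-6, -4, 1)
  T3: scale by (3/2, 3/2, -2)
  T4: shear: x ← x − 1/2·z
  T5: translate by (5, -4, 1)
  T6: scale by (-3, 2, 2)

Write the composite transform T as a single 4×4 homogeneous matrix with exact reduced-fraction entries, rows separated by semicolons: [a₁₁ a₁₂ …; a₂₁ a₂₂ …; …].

T1 = [2 0 0 0; 0 1 0 0; 0 0 3/2 0; 0 0 0 1]
T2·T1 = [2 0 0 -6; 0 1 0 -4; 0 0 3/2 1; 0 0 0 1]
T3·…·T1 = [3 0 0 -9; 0 3/2 0 -6; 0 0 -3 -2; 0 0 0 1]
T4·…·T1 = [3 0 3/2 -8; 0 3/2 0 -6; 0 0 -3 -2; 0 0 0 1]
T5·…·T1 = [3 0 3/2 -3; 0 3/2 0 -10; 0 0 -3 -1; 0 0 0 1]
T6·…·T1 = [-9 0 -9/2 9; 0 3 0 -20; 0 0 -6 -2; 0 0 0 1]

T = [-9 0 -9/2 9; 0 3 0 -20; 0 0 -6 -2; 0 0 0 1]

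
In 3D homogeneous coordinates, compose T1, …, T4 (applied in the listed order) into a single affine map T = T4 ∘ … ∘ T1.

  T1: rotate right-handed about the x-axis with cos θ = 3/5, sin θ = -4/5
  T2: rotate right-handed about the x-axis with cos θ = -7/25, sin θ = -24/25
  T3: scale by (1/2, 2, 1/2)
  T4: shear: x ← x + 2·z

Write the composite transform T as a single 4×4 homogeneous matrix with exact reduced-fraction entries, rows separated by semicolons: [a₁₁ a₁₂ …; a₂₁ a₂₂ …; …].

T1 = [1 0 0 0; 0 3/5 4/5 0; 0 -4/5 3/5 0; 0 0 0 1]
T2·T1 = [1 0 0 0; 0 -117/125 44/125 0; 0 -44/125 -117/125 0; 0 0 0 1]
T3·…·T1 = [1/2 0 0 0; 0 -234/125 88/125 0; 0 -22/125 -117/250 0; 0 0 0 1]
T4·…·T1 = [1/2 -44/125 -117/125 0; 0 -234/125 88/125 0; 0 -22/125 -117/250 0; 0 0 0 1]

T = [1/2 -44/125 -117/125 0; 0 -234/125 88/125 0; 0 -22/125 -117/250 0; 0 0 0 1]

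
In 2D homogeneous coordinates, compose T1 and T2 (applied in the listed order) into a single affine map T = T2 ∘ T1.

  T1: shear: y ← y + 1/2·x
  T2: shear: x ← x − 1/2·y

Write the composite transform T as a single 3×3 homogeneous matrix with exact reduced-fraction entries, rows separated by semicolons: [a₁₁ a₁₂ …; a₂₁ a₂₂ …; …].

T1 = [1 0 0; 1/2 1 0; 0 0 1]
T2·T1 = [3/4 -1/2 0; 1/2 1 0; 0 0 1]

T = [3/4 -1/2 0; 1/2 1 0; 0 0 1]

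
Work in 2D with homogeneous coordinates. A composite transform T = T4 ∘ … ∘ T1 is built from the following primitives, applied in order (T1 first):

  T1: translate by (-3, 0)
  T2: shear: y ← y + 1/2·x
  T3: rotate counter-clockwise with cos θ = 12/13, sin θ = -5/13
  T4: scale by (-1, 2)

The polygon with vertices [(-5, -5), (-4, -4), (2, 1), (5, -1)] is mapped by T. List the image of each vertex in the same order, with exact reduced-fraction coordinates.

image vertices: (141/13, -136/13), (243/26, -110/13), (19/26, 22/13), (-24/13, -20/13)

T1 translate by (-3, 0): (-5, -5) → (-8, -5); (-4, -4) → (-7, -4); (2, 1) → (-1, 1); (5, -1) → (2, -1)
T2 shear: y ← y + 1/2·x: (-8, -5) → (-8, -9); (-7, -4) → (-7, -15/2); (-1, 1) → (-1, 1/2); (2, -1) → (2, 0)
T3 rotate counter-clockwise with cos θ = 12/13, sin θ = -5/13: (-8, -9) → (-141/13, -68/13); (-7, -15/2) → (-243/26, -55/13); (-1, 1/2) → (-19/26, 11/13); (2, 0) → (24/13, -10/13)
T4 scale by (-1, 2): (-141/13, -68/13) → (141/13, -136/13); (-243/26, -55/13) → (243/26, -110/13); (-19/26, 11/13) → (19/26, 22/13); (24/13, -10/13) → (-24/13, -20/13)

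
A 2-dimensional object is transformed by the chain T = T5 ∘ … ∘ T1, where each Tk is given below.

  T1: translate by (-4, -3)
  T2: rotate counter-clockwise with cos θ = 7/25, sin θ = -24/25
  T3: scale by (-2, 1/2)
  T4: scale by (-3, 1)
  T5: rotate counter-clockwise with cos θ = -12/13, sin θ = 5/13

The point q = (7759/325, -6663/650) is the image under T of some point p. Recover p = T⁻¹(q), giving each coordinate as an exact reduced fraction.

p = (9/4, -1)

T1 = [1 0 -4; 0 1 -3; 0 0 1]
T2·T1 = [7/25 24/25 -4; -24/25 7/25 3; 0 0 1]
T3·…·T1 = [-14/25 -48/25 8; -12/25 7/50 3/2; 0 0 1]
T4·…·T1 = [42/25 144/25 -24; -12/25 7/50 3/2; 0 0 1]
T5·…·T1 = [-444/325 -3491/650 561/26; 354/325 678/325 -138/13; 0 0 1]
det M = 3; M⁻¹ = [226/325 3491/1950 4; -118/325 -148/325 3; 0 0 1]
M⁻¹ · (7759/325, -6663/650)ᵀ = (9/4, -1)ᵀ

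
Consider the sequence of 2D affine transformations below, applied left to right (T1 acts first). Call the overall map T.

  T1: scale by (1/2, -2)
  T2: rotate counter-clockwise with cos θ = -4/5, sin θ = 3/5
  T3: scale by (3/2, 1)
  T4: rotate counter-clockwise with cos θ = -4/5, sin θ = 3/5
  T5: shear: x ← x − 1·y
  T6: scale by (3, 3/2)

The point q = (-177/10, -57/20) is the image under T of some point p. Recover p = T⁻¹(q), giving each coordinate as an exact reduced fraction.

T1 = [1/2 0 0; 0 -2 0; 0 0 1]
T2·T1 = [-2/5 6/5 0; 3/10 8/5 0; 0 0 1]
T3·…·T1 = [-3/5 9/5 0; 3/10 8/5 0; 0 0 1]
T4·…·T1 = [3/10 -12/5 0; -3/5 -1/5 0; 0 0 1]
T5·…·T1 = [9/10 -11/5 0; -3/5 -1/5 0; 0 0 1]
T6·…·T1 = [27/10 -33/5 0; -9/10 -3/10 0; 0 0 1]
det M = -27/4; M⁻¹ = [2/45 -44/45 0; -2/15 -2/5 0; 0 0 1]
M⁻¹ · (-177/10, -57/20)ᵀ = (2, 7/2)ᵀ

p = (2, 7/2)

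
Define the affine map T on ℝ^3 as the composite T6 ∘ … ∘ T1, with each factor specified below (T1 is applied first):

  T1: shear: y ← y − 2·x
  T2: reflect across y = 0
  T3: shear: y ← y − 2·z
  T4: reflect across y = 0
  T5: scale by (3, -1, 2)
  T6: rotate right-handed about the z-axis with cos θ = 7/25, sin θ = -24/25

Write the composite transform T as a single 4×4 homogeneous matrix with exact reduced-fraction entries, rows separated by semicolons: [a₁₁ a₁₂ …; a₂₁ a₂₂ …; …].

T1 = [1 0 0 0; -2 1 0 0; 0 0 1 0; 0 0 0 1]
T2·T1 = [1 0 0 0; 2 -1 0 0; 0 0 1 0; 0 0 0 1]
T3·…·T1 = [1 0 0 0; 2 -1 -2 0; 0 0 1 0; 0 0 0 1]
T4·…·T1 = [1 0 0 0; -2 1 2 0; 0 0 1 0; 0 0 0 1]
T5·…·T1 = [3 0 0 0; 2 -1 -2 0; 0 0 2 0; 0 0 0 1]
T6·…·T1 = [69/25 -24/25 -48/25 0; -58/25 -7/25 -14/25 0; 0 0 2 0; 0 0 0 1]

T = [69/25 -24/25 -48/25 0; -58/25 -7/25 -14/25 0; 0 0 2 0; 0 0 0 1]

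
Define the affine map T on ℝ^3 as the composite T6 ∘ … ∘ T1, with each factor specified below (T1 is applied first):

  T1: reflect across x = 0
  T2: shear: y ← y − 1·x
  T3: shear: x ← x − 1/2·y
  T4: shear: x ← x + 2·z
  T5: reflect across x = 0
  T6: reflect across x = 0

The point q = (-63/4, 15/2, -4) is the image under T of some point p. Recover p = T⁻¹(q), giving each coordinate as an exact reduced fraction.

T1 = [-1 0 0 0; 0 1 0 0; 0 0 1 0; 0 0 0 1]
T2·T1 = [-1 0 0 0; 1 1 0 0; 0 0 1 0; 0 0 0 1]
T3·…·T1 = [-3/2 -1/2 0 0; 1 1 0 0; 0 0 1 0; 0 0 0 1]
T4·…·T1 = [-3/2 -1/2 2 0; 1 1 0 0; 0 0 1 0; 0 0 0 1]
T5·…·T1 = [3/2 1/2 -2 0; 1 1 0 0; 0 0 1 0; 0 0 0 1]
T6·…·T1 = [-3/2 -1/2 2 0; 1 1 0 0; 0 0 1 0; 0 0 0 1]
det M = -1; M⁻¹ = [-1 -1/2 2 0; 1 3/2 -2 0; 0 0 1 0; 0 0 0 1]
M⁻¹ · (-63/4, 15/2, -4)ᵀ = (4, 7/2, -4)ᵀ

p = (4, 7/2, -4)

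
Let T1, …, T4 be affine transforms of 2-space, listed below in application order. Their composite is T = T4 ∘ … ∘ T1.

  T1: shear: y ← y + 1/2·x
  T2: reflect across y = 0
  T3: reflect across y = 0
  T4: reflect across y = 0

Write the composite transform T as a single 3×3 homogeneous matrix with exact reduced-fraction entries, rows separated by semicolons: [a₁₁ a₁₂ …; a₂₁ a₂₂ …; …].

T1 = [1 0 0; 1/2 1 0; 0 0 1]
T2·T1 = [1 0 0; -1/2 -1 0; 0 0 1]
T3·…·T1 = [1 0 0; 1/2 1 0; 0 0 1]
T4·…·T1 = [1 0 0; -1/2 -1 0; 0 0 1]

T = [1 0 0; -1/2 -1 0; 0 0 1]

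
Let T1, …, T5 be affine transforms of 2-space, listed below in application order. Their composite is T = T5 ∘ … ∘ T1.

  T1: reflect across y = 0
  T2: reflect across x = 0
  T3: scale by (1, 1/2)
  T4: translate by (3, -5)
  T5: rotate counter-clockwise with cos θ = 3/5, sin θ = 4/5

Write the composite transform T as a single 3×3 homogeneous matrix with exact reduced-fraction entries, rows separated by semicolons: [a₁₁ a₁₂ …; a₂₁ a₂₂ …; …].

T1 = [1 0 0; 0 -1 0; 0 0 1]
T2·T1 = [-1 0 0; 0 -1 0; 0 0 1]
T3·…·T1 = [-1 0 0; 0 -1/2 0; 0 0 1]
T4·…·T1 = [-1 0 3; 0 -1/2 -5; 0 0 1]
T5·…·T1 = [-3/5 2/5 29/5; -4/5 -3/10 -3/5; 0 0 1]

T = [-3/5 2/5 29/5; -4/5 -3/10 -3/5; 0 0 1]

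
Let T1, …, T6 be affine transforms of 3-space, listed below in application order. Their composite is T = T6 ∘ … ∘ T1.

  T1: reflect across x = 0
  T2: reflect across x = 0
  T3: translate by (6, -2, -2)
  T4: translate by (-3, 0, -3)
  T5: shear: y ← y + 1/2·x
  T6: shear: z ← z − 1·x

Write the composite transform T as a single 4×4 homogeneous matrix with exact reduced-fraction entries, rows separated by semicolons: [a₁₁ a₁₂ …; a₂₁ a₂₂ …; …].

T1 = [-1 0 0 0; 0 1 0 0; 0 0 1 0; 0 0 0 1]
T2·T1 = [1 0 0 0; 0 1 0 0; 0 0 1 0; 0 0 0 1]
T3·…·T1 = [1 0 0 6; 0 1 0 -2; 0 0 1 -2; 0 0 0 1]
T4·…·T1 = [1 0 0 3; 0 1 0 -2; 0 0 1 -5; 0 0 0 1]
T5·…·T1 = [1 0 0 3; 1/2 1 0 -1/2; 0 0 1 -5; 0 0 0 1]
T6·…·T1 = [1 0 0 3; 1/2 1 0 -1/2; -1 0 1 -8; 0 0 0 1]

T = [1 0 0 3; 1/2 1 0 -1/2; -1 0 1 -8; 0 0 0 1]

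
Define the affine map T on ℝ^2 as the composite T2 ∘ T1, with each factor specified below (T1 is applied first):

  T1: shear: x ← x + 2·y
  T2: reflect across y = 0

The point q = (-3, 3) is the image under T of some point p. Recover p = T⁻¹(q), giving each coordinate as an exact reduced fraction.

p = (3, -3)

T1 = [1 2 0; 0 1 0; 0 0 1]
T2·T1 = [1 2 0; 0 -1 0; 0 0 1]
det M = -1; M⁻¹ = [1 2 0; 0 -1 0; 0 0 1]
M⁻¹ · (-3, 3)ᵀ = (3, -3)ᵀ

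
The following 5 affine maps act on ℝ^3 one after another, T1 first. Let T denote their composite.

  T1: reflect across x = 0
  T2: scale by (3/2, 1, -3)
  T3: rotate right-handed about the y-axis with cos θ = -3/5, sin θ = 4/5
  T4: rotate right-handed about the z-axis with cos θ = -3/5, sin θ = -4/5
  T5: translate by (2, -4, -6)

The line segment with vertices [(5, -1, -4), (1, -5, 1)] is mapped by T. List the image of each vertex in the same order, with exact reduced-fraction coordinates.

image vertices: (-363/50, -367/25, -36/5), (-11/10, 1/5, -3)

T1 reflect across x = 0: (5, -1, -4) → (-5, -1, -4); (1, -5, 1) → (-1, -5, 1)
T2 scale by (3/2, 1, -3): (-5, -1, -4) → (-15/2, -1, 12); (-1, -5, 1) → (-3/2, -5, -3)
T3 rotate right-handed about the y-axis with cos θ = -3/5, sin θ = 4/5: (-15/2, -1, 12) → (141/10, -1, -6/5); (-3/2, -5, -3) → (-3/2, -5, 3)
T4 rotate right-handed about the z-axis with cos θ = -3/5, sin θ = -4/5: (141/10, -1, -6/5) → (-463/50, -267/25, -6/5); (-3/2, -5, 3) → (-31/10, 21/5, 3)
T5 translate by (2, -4, -6): (-463/50, -267/25, -6/5) → (-363/50, -367/25, -36/5); (-31/10, 21/5, 3) → (-11/10, 1/5, -3)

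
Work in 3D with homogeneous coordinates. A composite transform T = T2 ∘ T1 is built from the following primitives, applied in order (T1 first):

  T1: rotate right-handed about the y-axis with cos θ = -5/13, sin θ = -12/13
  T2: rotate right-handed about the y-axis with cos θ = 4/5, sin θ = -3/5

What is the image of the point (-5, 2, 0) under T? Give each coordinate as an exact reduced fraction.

T(p) = (56/13, 2, -33/13)

T1 rotate right-handed about the y-axis with cos θ = -5/13, sin θ = -12/13: (-5, 2, 0) → (25/13, 2, -60/13)
T2 rotate right-handed about the y-axis with cos θ = 4/5, sin θ = -3/5: (25/13, 2, -60/13) → (56/13, 2, -33/13)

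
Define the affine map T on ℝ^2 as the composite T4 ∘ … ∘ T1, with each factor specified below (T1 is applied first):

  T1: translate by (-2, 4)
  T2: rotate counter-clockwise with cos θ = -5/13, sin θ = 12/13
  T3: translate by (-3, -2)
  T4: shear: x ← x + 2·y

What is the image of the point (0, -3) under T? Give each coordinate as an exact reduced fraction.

T(p) = (-151/13, -55/13)

T1 translate by (-2, 4): (0, -3) → (-2, 1)
T2 rotate counter-clockwise with cos θ = -5/13, sin θ = 12/13: (-2, 1) → (-2/13, -29/13)
T3 translate by (-3, -2): (-2/13, -29/13) → (-41/13, -55/13)
T4 shear: x ← x + 2·y: (-41/13, -55/13) → (-151/13, -55/13)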